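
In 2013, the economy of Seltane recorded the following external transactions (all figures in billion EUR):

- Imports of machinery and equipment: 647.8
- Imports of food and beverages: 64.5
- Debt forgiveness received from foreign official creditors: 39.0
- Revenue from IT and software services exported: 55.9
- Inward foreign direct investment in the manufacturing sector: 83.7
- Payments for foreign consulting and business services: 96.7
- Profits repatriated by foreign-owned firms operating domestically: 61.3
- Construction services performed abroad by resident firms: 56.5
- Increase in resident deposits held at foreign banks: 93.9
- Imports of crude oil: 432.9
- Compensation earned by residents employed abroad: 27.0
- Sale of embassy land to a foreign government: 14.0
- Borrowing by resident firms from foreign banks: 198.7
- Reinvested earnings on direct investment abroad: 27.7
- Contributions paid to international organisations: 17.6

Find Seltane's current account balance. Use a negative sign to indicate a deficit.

Goods: -647.8 - 432.9 - 64.5 = -1145.2
Services: 55.9 - 96.7 + 56.5 = 15.7
Primary income: -61.3 + 27.7 + 27.0 = -6.6
Secondary income: -17.6
Current account = (-1145.2) + 15.7 + (-6.6) + (-17.6) = -1153.7
(Excluded from the current account — capital account: debt forgiveness received from foreign official creditors 39.0, sale of embassy land to a foreign government 14.0; financial account: inward foreign direct investment in the manufacturing sector 83.7, increase in resident deposits held at foreign banks 93.9, borrowing by resident firms from foreign banks 198.7.)

-1153.7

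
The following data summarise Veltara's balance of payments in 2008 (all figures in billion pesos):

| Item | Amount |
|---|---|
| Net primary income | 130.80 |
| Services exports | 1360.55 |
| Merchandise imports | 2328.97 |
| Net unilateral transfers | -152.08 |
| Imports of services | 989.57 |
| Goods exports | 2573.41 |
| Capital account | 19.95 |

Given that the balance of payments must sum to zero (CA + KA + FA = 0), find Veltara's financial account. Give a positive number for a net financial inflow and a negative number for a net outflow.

Goods balance = 2573.41 - 2328.97 = 244.44
Services balance = 1360.55 - 989.57 = 370.98
Trade balance (goods + services) = 244.44 + 370.98 = 615.42
Net primary income = 130.80
Net secondary income = -152.08
Current account = 615.42 + 130.80 + (-152.08) = 594.14
Financial account = -(594.14 + 19.95) = -614.09

-614.09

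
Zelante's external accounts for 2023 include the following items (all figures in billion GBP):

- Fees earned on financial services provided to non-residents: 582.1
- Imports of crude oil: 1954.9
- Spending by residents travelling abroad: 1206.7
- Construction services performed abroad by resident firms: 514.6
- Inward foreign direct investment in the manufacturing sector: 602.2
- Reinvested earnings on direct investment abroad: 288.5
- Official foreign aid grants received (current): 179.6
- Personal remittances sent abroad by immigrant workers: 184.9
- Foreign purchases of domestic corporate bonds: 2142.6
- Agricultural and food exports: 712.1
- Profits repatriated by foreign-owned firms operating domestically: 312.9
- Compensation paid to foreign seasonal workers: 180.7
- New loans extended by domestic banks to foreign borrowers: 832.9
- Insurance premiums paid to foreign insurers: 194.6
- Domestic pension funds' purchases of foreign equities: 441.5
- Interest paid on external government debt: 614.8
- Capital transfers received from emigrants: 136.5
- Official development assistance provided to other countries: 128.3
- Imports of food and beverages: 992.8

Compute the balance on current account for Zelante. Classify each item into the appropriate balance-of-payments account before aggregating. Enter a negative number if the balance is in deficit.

-3493.7

Goods: -1954.9 + 712.1 - 992.8 = -2235.6
Services: 582.1 + 514.6 - 1206.7 - 194.6 = -304.6
Primary income: -614.8 - 312.9 - 180.7 + 288.5 = -819.9
Secondary income: -128.3 + 179.6 - 184.9 = -133.6
Current account = (-2235.6) + (-304.6) + (-819.9) + (-133.6) = -3493.7
(Excluded from the current account — financial account: inward foreign direct investment in the manufacturing sector 602.2, foreign purchases of domestic corporate bonds 2142.6, new loans extended by domestic banks to foreign borrowers 832.9, domestic pension funds' purchases of foreign equities 441.5; capital account: capital transfers received from emigrants 136.5.)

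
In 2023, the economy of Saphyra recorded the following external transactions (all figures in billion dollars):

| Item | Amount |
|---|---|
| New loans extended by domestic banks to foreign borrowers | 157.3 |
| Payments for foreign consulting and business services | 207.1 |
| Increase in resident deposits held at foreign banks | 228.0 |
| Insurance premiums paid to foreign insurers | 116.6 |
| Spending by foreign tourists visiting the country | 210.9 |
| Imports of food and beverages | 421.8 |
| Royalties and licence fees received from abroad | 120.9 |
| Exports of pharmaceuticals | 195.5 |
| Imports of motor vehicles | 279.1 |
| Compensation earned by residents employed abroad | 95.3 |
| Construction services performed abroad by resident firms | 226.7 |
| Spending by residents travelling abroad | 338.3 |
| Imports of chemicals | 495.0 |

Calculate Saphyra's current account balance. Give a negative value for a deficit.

Goods: 195.5 - 279.1 - 421.8 - 495.0 = -1000.4
Services: -207.1 - 338.3 + 120.9 - 116.6 + 226.7 + 210.9 = -103.5
Primary income: 95.3
Current account = (-1000.4) + (-103.5) + 95.3 = -1008.6
(Excluded from the current account — financial account: new loans extended by domestic banks to foreign borrowers 157.3, increase in resident deposits held at foreign banks 228.0.)

-1008.6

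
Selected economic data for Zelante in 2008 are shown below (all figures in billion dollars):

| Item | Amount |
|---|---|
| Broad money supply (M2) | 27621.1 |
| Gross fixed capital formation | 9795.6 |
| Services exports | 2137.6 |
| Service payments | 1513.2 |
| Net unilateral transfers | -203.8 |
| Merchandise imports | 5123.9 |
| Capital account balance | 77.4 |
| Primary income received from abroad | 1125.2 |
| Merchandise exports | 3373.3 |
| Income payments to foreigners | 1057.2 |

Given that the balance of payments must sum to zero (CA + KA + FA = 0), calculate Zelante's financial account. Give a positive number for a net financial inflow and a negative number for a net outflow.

Goods balance = 3373.3 - 5123.9 = -1750.6
Services balance = 2137.6 - 1513.2 = 624.4
Trade balance (goods + services) = -1750.6 + 624.4 = -1126.2
Net primary income = 1125.2 - 1057.2 = 68.0
Net secondary income = -203.8
Current account = -1126.2 + 68.0 + (-203.8) = -1262.0
Financial account = -(-1262.0 + 77.4) = 1184.6

1184.6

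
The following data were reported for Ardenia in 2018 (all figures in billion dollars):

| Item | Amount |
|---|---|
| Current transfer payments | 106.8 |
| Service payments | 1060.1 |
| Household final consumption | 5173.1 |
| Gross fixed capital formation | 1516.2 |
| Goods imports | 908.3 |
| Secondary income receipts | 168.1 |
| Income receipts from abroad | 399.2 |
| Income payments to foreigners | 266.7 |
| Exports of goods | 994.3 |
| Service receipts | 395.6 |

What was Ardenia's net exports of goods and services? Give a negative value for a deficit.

Goods balance = 994.3 - 908.3 = 86.0
Services balance = 395.6 - 1060.1 = -664.5
Trade balance (goods + services) = 86.0 + (-664.5) = -578.5

-578.5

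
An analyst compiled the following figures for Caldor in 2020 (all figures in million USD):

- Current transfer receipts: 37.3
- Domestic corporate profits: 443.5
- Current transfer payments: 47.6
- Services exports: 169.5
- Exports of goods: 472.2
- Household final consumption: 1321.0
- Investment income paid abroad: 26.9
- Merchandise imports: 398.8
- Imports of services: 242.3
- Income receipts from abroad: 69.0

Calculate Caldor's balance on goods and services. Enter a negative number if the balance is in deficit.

Goods balance = 472.2 - 398.8 = 73.4
Services balance = 169.5 - 242.3 = -72.8
Trade balance (goods + services) = 73.4 + (-72.8) = 0.6

0.6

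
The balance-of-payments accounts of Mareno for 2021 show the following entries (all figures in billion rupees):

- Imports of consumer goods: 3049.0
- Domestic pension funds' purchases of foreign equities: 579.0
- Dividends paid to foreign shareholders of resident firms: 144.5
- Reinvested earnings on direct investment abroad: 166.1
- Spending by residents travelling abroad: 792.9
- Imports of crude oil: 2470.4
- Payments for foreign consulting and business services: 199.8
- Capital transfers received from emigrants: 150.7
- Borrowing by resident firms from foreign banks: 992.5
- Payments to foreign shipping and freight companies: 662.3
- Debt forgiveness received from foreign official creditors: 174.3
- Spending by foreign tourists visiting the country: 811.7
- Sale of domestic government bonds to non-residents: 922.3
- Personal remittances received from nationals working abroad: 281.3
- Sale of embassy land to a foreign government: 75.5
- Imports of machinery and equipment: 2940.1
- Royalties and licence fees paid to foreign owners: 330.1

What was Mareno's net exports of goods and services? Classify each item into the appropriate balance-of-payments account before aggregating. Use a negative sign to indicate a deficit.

Goods: -2940.1 - 3049.0 - 2470.4 = -8459.5
Services: -330.1 - 792.9 + 811.7 - 662.3 - 199.8 = -1173.4
Trade balance = -8459.5 + (-1173.4) = -9632.9
(Excluded from the trade balance — financial account: domestic pension funds' purchases of foreign equities 579.0, borrowing by resident firms from foreign banks 992.5, sale of domestic government bonds to non-residents 922.3; primary income: dividends paid to foreign shareholders of resident firms 144.5, reinvested earnings on direct investment abroad 166.1; capital account: capital transfers received from emigrants 150.7, debt forgiveness received from foreign official creditors 174.3, sale of embassy land to a foreign government 75.5; secondary income: personal remittances received from nationals working abroad 281.3.)

-9632.9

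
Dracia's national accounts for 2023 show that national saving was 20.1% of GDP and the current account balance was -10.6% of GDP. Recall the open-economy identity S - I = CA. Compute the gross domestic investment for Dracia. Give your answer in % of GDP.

30.7

I = S - CA = 20.1 - (-10.6) = 30.7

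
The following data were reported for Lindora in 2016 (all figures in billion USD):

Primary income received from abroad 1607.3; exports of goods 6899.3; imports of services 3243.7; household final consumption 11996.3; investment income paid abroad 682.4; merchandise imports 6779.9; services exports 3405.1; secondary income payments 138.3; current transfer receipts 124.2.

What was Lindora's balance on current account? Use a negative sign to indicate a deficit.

Goods balance = 6899.3 - 6779.9 = 119.4
Services balance = 3405.1 - 3243.7 = 161.4
Trade balance (goods + services) = 119.4 + 161.4 = 280.8
Net primary income = 1607.3 - 682.4 = 924.9
Net secondary income = 124.2 - 138.3 = -14.1
Current account = 280.8 + 924.9 + (-14.1) = 1191.6

1191.6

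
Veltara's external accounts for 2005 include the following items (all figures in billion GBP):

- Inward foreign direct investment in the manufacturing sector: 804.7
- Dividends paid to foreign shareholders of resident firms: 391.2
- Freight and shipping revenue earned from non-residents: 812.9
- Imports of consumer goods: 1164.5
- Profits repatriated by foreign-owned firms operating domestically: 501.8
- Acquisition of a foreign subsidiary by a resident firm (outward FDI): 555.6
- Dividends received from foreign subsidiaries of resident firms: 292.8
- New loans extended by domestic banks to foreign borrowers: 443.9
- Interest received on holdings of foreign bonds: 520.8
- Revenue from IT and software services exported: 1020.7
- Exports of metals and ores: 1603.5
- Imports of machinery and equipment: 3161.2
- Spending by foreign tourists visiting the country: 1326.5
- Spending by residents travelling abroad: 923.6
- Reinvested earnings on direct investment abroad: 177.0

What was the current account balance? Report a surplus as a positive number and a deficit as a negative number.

-388.1

Goods: -3161.2 + 1603.5 - 1164.5 = -2722.2
Services: -923.6 + 1326.5 + 1020.7 + 812.9 = 2236.5
Primary income: 177.0 - 391.2 + 292.8 + 520.8 - 501.8 = 97.6
Current account = (-2722.2) + 2236.5 + 97.6 = -388.1
(Excluded from the current account — financial account: inward foreign direct investment in the manufacturing sector 804.7, acquisition of a foreign subsidiary by a resident firm (outward FDI) 555.6, new loans extended by domestic banks to foreign borrowers 443.9.)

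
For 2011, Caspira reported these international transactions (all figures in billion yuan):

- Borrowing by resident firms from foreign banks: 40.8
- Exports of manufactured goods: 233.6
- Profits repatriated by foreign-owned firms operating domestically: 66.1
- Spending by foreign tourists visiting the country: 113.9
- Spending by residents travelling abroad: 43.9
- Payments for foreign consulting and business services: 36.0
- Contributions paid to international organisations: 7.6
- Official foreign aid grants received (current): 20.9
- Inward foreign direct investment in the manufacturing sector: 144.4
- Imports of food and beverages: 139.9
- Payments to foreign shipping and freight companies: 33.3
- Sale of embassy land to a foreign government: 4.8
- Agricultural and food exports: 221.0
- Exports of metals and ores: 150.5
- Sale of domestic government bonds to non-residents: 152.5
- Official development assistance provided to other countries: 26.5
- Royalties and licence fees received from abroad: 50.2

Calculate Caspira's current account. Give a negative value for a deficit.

Goods: -139.9 + 221.0 + 233.6 + 150.5 = 465.2
Services: 50.2 - 36.0 - 43.9 + 113.9 - 33.3 = 50.9
Primary income: -66.1
Secondary income: -7.6 - 26.5 + 20.9 = -13.2
Current account = 465.2 + 50.9 + (-66.1) + (-13.2) = 436.8
(Excluded from the current account — financial account: borrowing by resident firms from foreign banks 40.8, inward foreign direct investment in the manufacturing sector 144.4, sale of domestic government bonds to non-residents 152.5; capital account: sale of embassy land to a foreign government 4.8.)

436.8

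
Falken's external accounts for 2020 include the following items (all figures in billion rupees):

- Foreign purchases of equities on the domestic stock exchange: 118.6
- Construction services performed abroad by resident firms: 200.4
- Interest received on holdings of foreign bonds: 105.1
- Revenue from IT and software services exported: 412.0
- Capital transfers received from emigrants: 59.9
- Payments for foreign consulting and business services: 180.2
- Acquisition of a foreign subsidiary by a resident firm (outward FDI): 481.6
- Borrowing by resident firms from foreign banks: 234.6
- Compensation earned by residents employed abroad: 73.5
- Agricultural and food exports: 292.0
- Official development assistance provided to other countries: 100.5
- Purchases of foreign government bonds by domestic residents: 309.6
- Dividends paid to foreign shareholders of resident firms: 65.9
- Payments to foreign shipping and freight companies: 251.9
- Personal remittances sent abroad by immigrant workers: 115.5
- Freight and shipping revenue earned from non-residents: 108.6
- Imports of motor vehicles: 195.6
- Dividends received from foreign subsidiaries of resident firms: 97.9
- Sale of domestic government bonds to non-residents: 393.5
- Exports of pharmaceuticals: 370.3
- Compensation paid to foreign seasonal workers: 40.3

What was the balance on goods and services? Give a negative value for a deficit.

755.6

Goods: -195.6 + 292.0 + 370.3 = 466.7
Services: 200.4 + 412.0 - 251.9 + 108.6 - 180.2 = 288.9
Trade balance = 466.7 + 288.9 = 755.6
(Excluded from the trade balance — financial account: foreign purchases of equities on the domestic stock exchange 118.6, acquisition of a foreign subsidiary by a resident firm (outward FDI) 481.6, borrowing by resident firms from foreign banks 234.6, purchases of foreign government bonds by domestic residents 309.6, sale of domestic government bonds to non-residents 393.5; primary income: interest received on holdings of foreign bonds 105.1, compensation earned by residents employed abroad 73.5, dividends paid to foreign shareholders of resident firms 65.9, dividends received from foreign subsidiaries of resident firms 97.9, compensation paid to foreign seasonal workers 40.3; capital account: capital transfers received from emigrants 59.9; secondary income: official development assistance provided to other countries 100.5, personal remittances sent abroad by immigrant workers 115.5.)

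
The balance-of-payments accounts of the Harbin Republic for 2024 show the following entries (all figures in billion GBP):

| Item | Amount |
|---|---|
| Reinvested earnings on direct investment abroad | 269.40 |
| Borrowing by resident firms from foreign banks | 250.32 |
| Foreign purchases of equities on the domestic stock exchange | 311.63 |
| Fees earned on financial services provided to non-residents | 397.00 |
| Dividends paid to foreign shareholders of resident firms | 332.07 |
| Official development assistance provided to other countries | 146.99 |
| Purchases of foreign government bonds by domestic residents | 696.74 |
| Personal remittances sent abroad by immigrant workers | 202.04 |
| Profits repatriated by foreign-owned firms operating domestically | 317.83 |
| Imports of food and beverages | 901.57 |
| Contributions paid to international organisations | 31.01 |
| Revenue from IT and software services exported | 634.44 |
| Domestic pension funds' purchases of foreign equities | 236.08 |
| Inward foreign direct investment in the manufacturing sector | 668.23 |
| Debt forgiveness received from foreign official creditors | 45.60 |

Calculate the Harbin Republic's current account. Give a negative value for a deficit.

-630.67

Goods: -901.57
Services: 634.44 + 397.00 = 1031.44
Primary income: 269.40 - 332.07 - 317.83 = -380.50
Secondary income: -202.04 - 31.01 - 146.99 = -380.04
Current account = (-901.57) + 1031.44 + (-380.50) + (-380.04) = -630.67
(Excluded from the current account — financial account: borrowing by resident firms from foreign banks 250.32, foreign purchases of equities on the domestic stock exchange 311.63, purchases of foreign government bonds by domestic residents 696.74, domestic pension funds' purchases of foreign equities 236.08, inward foreign direct investment in the manufacturing sector 668.23; capital account: debt forgiveness received from foreign official creditors 45.60.)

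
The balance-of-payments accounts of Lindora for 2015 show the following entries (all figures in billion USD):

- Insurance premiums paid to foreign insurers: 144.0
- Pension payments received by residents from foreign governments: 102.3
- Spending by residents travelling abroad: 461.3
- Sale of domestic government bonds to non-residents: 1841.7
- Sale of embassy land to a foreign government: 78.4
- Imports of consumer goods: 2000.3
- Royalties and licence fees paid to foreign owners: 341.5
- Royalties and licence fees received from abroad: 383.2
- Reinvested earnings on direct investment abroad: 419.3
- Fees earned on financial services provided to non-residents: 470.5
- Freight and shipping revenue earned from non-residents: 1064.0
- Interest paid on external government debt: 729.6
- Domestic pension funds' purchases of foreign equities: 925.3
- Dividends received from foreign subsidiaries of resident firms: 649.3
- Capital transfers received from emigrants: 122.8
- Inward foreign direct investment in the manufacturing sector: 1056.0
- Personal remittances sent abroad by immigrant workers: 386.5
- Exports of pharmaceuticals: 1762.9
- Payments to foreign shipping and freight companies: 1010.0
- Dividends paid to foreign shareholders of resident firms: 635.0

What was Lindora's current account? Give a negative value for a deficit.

-856.7

Goods: -2000.3 + 1762.9 = -237.4
Services: -1010.0 - 461.3 + 383.2 - 341.5 - 144.0 + 1064.0 + 470.5 = -39.1
Primary income: -729.6 + 649.3 + 419.3 - 635.0 = -296.0
Secondary income: 102.3 - 386.5 = -284.2
Current account = (-237.4) + (-39.1) + (-296.0) + (-284.2) = -856.7
(Excluded from the current account — financial account: sale of domestic government bonds to non-residents 1841.7, domestic pension funds' purchases of foreign equities 925.3, inward foreign direct investment in the manufacturing sector 1056.0; capital account: sale of embassy land to a foreign government 78.4, capital transfers received from emigrants 122.8.)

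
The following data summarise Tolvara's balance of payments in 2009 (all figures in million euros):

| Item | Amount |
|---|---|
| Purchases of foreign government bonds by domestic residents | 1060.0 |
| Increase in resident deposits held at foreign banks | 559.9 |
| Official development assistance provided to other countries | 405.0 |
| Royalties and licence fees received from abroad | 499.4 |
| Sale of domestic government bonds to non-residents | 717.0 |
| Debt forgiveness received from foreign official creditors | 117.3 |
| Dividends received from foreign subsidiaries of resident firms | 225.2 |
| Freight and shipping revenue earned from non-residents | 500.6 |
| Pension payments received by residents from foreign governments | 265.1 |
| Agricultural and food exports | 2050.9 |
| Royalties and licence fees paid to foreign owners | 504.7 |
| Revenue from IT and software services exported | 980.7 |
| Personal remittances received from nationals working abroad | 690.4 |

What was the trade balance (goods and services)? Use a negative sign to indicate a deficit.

3526.9

Goods: 2050.9
Services: -504.7 + 499.4 + 980.7 + 500.6 = 1476.0
Trade balance = 2050.9 + 1476.0 = 3526.9
(Excluded from the trade balance — financial account: purchases of foreign government bonds by domestic residents 1060.0, increase in resident deposits held at foreign banks 559.9, sale of domestic government bonds to non-residents 717.0; secondary income: official development assistance provided to other countries 405.0, pension payments received by residents from foreign governments 265.1, personal remittances received from nationals working abroad 690.4; capital account: debt forgiveness received from foreign official creditors 117.3; primary income: dividends received from foreign subsidiaries of resident firms 225.2.)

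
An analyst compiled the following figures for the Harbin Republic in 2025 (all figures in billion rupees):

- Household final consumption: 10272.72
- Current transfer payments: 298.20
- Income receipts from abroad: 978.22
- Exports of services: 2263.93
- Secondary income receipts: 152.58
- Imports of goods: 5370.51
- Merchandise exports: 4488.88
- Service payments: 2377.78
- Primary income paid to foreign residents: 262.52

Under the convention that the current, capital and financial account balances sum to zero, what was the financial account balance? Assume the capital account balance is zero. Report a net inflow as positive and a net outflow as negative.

Goods balance = 4488.88 - 5370.51 = -881.63
Services balance = 2263.93 - 2377.78 = -113.85
Trade balance (goods + services) = -881.63 + (-113.85) = -995.48
Net primary income = 978.22 - 262.52 = 715.70
Net secondary income = 152.58 - 298.20 = -145.62
Current account = -995.48 + 715.70 + (-145.62) = -425.40
Financial account = -(-425.40) = 425.40

425.40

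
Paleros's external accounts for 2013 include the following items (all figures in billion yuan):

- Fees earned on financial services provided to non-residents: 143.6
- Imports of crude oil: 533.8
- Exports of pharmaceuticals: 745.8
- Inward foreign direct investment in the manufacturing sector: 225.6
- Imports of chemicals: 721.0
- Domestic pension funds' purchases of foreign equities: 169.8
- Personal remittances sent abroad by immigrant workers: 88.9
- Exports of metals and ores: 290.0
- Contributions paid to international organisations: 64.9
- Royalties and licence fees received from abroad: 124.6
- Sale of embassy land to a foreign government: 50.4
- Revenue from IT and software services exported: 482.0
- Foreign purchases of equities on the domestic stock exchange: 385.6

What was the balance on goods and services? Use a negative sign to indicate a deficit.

531.2

Goods: -721.0 + 290.0 + 745.8 - 533.8 = -219.0
Services: 124.6 + 482.0 + 143.6 = 750.2
Trade balance = -219.0 + 750.2 = 531.2
(Excluded from the trade balance — financial account: inward foreign direct investment in the manufacturing sector 225.6, domestic pension funds' purchases of foreign equities 169.8, foreign purchases of equities on the domestic stock exchange 385.6; secondary income: personal remittances sent abroad by immigrant workers 88.9, contributions paid to international organisations 64.9; capital account: sale of embassy land to a foreign government 50.4.)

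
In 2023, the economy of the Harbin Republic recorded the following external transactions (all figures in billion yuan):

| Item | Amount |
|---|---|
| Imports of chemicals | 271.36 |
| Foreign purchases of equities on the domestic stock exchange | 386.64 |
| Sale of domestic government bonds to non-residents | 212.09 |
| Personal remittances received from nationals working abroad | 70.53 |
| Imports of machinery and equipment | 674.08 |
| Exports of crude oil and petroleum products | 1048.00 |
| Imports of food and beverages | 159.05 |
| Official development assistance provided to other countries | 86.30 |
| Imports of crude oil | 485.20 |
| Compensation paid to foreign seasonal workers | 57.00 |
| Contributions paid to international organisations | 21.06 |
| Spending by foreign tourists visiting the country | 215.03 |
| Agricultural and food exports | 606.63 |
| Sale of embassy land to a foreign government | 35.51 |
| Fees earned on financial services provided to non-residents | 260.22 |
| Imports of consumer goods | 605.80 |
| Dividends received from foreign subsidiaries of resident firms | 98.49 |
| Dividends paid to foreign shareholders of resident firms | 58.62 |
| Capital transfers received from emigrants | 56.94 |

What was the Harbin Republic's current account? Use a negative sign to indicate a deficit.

-119.57

Goods: -159.05 + 606.63 + 1048.00 - 674.08 - 485.20 - 605.80 - 271.36 = -540.86
Services: 260.22 + 215.03 = 475.25
Primary income: 98.49 - 58.62 - 57.00 = -17.13
Secondary income: -21.06 + 70.53 - 86.30 = -36.83
Current account = (-540.86) + 475.25 + (-17.13) + (-36.83) = -119.57
(Excluded from the current account — financial account: foreign purchases of equities on the domestic stock exchange 386.64, sale of domestic government bonds to non-residents 212.09; capital account: sale of embassy land to a foreign government 35.51, capital transfers received from emigrants 56.94.)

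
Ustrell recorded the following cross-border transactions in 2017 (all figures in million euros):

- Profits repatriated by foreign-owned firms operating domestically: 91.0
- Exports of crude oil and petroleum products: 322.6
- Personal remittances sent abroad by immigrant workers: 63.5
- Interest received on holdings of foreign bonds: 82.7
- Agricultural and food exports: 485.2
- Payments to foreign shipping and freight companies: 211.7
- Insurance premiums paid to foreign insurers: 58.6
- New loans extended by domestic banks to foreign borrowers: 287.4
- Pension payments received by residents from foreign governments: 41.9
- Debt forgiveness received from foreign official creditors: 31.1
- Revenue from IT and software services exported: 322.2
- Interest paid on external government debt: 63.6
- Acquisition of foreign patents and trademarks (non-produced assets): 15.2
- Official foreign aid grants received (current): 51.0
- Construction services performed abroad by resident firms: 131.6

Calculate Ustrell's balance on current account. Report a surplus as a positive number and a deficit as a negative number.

948.8

Goods: 485.2 + 322.6 = 807.8
Services: -58.6 + 131.6 + 322.2 - 211.7 = 183.5
Primary income: 82.7 - 91.0 - 63.6 = -71.9
Secondary income: -63.5 + 51.0 + 41.9 = 29.4
Current account = 807.8 + 183.5 + (-71.9) + 29.4 = 948.8
(Excluded from the current account — financial account: new loans extended by domestic banks to foreign borrowers 287.4; capital account: debt forgiveness received from foreign official creditors 31.1, acquisition of foreign patents and trademarks (non-produced assets) 15.2.)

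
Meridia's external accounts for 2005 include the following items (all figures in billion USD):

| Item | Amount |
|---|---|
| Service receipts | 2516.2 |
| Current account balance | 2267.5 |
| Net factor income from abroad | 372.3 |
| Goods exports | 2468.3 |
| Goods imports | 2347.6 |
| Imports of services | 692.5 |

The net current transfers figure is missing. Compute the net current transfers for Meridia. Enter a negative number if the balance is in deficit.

-49.2

Current account = goods balance + services balance + net primary income + net secondary income
Sum of the known components = 2316.7
Net current transfers = CA - (known components) = 2267.5 - 2316.7 = -49.2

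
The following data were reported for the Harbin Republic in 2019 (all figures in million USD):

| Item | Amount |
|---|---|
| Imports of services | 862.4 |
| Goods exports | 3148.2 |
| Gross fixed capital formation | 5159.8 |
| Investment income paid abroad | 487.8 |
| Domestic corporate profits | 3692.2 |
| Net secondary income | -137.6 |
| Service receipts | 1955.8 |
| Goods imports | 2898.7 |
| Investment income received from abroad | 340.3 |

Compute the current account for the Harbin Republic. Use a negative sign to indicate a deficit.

Goods balance = 3148.2 - 2898.7 = 249.5
Services balance = 1955.8 - 862.4 = 1093.4
Trade balance (goods + services) = 249.5 + 1093.4 = 1342.9
Net primary income = 340.3 - 487.8 = -147.5
Net secondary income = -137.6
Current account = 1342.9 + (-147.5) + (-137.6) = 1057.8

1057.8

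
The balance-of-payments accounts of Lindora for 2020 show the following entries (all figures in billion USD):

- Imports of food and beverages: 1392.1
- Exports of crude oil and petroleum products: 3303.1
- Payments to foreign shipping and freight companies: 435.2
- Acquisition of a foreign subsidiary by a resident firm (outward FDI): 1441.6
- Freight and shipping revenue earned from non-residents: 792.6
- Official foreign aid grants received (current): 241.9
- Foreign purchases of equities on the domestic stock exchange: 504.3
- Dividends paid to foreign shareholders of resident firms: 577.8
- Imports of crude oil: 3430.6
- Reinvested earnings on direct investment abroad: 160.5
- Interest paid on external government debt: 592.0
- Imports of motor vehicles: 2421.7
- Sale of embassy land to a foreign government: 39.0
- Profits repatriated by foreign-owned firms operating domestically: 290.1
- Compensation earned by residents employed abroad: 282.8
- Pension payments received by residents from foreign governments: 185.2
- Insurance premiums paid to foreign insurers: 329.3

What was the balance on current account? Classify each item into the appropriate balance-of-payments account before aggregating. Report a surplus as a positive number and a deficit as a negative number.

Goods: -1392.1 - 2421.7 - 3430.6 + 3303.1 = -3941.3
Services: -329.3 - 435.2 + 792.6 = 28.1
Primary income: -290.1 + 160.5 - 577.8 + 282.8 - 592.0 = -1016.6
Secondary income: 185.2 + 241.9 = 427.1
Current account = (-3941.3) + 28.1 + (-1016.6) + 427.1 = -4502.7
(Excluded from the current account — financial account: acquisition of a foreign subsidiary by a resident firm (outward FDI) 1441.6, foreign purchases of equities on the domestic stock exchange 504.3; capital account: sale of embassy land to a foreign government 39.0.)

-4502.7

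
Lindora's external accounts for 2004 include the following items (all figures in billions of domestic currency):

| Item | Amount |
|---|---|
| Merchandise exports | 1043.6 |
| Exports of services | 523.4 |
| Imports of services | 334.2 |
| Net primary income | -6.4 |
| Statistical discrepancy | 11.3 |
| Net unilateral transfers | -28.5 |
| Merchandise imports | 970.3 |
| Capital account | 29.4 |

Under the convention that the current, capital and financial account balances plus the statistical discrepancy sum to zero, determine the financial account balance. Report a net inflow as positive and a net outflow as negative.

Goods balance = 1043.6 - 970.3 = 73.3
Services balance = 523.4 - 334.2 = 189.2
Trade balance (goods + services) = 73.3 + 189.2 = 262.5
Net primary income = -6.4
Net secondary income = -28.5
Current account = 262.5 + (-6.4) + (-28.5) = 227.6
Financial account = -(227.6 + 29.4 + 11.3) = -268.3

-268.3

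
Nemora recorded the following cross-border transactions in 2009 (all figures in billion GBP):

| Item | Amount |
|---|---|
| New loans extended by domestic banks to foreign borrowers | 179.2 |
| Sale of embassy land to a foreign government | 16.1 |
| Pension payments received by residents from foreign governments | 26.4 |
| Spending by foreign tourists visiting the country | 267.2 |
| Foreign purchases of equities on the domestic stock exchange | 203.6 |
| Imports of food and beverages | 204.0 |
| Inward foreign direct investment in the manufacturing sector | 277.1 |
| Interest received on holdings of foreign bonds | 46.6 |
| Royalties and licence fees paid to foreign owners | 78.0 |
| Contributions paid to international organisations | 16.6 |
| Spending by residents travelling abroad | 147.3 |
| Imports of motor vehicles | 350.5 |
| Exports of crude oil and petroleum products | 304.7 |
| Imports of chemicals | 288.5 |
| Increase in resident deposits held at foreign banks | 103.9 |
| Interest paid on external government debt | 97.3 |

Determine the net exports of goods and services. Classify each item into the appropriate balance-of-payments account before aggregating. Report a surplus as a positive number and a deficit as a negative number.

-496.4

Goods: 304.7 - 204.0 - 288.5 - 350.5 = -538.3
Services: -147.3 + 267.2 - 78.0 = 41.9
Trade balance = -538.3 + 41.9 = -496.4
(Excluded from the trade balance — financial account: new loans extended by domestic banks to foreign borrowers 179.2, foreign purchases of equities on the domestic stock exchange 203.6, inward foreign direct investment in the manufacturing sector 277.1, increase in resident deposits held at foreign banks 103.9; capital account: sale of embassy land to a foreign government 16.1; secondary income: pension payments received by residents from foreign governments 26.4, contributions paid to international organisations 16.6; primary income: interest received on holdings of foreign bonds 46.6, interest paid on external government debt 97.3.)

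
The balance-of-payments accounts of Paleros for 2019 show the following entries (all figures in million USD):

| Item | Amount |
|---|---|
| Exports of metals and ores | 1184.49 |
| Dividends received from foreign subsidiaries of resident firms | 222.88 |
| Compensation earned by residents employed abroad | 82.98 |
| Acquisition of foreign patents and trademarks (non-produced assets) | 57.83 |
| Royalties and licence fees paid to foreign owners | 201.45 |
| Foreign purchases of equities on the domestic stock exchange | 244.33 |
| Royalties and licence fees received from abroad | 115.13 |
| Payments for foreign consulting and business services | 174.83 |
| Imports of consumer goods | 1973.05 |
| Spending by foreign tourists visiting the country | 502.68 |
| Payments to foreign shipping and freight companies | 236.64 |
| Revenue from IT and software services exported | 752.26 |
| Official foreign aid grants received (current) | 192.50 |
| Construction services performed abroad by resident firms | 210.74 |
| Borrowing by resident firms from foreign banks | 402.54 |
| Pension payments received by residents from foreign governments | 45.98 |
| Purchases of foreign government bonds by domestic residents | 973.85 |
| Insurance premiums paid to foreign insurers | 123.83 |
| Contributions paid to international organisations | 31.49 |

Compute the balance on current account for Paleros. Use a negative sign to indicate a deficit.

568.35

Goods: -1973.05 + 1184.49 = -788.56
Services: 752.26 + 210.74 + 115.13 - 174.83 - 236.64 + 502.68 - 201.45 - 123.83 = 844.06
Primary income: 82.98 + 222.88 = 305.86
Secondary income: -31.49 + 45.98 + 192.50 = 206.99
Current account = (-788.56) + 844.06 + 305.86 + 206.99 = 568.35
(Excluded from the current account — capital account: acquisition of foreign patents and trademarks (non-produced assets) 57.83; financial account: foreign purchases of equities on the domestic stock exchange 244.33, borrowing by resident firms from foreign banks 402.54, purchases of foreign government bonds by domestic residents 973.85.)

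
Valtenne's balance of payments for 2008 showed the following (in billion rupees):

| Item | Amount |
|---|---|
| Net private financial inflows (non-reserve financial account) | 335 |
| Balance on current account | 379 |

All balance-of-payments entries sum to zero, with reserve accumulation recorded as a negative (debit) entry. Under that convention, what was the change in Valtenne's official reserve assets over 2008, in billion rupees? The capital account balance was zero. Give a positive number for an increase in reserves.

Official reserve transactions balance = -(379 + 335) = -714
An accumulation of reserves is recorded as a debit (negative entry), so the change in the stock of reserves is the negative of that balance.
Change in official reserves = -(-714) = 714

714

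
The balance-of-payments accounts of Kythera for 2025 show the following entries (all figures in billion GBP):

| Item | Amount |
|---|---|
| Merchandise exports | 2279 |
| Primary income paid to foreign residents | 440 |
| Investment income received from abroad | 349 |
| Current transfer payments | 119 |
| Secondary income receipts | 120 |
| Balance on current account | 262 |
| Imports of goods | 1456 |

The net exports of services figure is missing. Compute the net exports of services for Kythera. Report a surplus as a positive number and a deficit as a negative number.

-471

Current account = goods balance + services balance + net primary income + net secondary income
Sum of the known components = 733
Net exports of services = CA - (known components) = 262 - 733 = -471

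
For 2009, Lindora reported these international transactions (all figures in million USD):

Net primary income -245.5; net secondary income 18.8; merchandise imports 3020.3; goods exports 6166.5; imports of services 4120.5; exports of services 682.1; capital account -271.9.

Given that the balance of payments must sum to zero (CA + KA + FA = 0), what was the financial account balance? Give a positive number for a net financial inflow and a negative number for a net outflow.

Goods balance = 6166.5 - 3020.3 = 3146.2
Services balance = 682.1 - 4120.5 = -3438.4
Trade balance (goods + services) = 3146.2 + (-3438.4) = -292.2
Net primary income = -245.5
Net secondary income = 18.8
Current account = -292.2 + (-245.5) + 18.8 = -518.9
Financial account = -(-518.9 + (-271.9)) = 790.8

790.8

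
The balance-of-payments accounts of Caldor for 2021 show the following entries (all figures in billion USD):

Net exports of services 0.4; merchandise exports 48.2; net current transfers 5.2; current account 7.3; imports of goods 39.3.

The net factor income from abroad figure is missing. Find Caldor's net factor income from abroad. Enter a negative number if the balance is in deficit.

Current account = goods balance + services balance + net primary income + net secondary income
Sum of the known components = 14.5
Net factor income from abroad = CA - (known components) = 7.3 - 14.5 = -7.2

-7.2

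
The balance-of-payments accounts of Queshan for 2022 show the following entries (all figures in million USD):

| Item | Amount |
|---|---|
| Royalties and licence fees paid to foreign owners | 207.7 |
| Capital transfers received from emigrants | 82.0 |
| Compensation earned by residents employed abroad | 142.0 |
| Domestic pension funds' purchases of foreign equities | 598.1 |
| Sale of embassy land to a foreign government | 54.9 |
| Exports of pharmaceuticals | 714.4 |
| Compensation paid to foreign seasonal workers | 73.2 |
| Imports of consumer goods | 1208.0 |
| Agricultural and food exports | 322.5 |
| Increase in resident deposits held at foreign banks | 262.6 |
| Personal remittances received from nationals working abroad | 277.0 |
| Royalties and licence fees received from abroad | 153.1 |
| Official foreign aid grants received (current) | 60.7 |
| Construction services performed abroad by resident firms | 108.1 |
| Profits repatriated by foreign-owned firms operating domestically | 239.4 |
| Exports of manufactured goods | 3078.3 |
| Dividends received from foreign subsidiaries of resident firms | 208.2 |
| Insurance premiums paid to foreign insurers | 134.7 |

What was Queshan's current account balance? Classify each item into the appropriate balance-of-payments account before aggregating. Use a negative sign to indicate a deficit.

3201.3

Goods: 322.5 + 3078.3 + 714.4 - 1208.0 = 2907.2
Services: -207.7 + 108.1 - 134.7 + 153.1 = -81.2
Primary income: -73.2 + 208.2 - 239.4 + 142.0 = 37.6
Secondary income: 60.7 + 277.0 = 337.7
Current account = 2907.2 + (-81.2) + 37.6 + 337.7 = 3201.3
(Excluded from the current account — capital account: capital transfers received from emigrants 82.0, sale of embassy land to a foreign government 54.9; financial account: domestic pension funds' purchases of foreign equities 598.1, increase in resident deposits held at foreign banks 262.6.)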